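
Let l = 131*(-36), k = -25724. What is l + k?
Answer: -30440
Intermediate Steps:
l = -4716
l + k = -4716 - 25724 = -30440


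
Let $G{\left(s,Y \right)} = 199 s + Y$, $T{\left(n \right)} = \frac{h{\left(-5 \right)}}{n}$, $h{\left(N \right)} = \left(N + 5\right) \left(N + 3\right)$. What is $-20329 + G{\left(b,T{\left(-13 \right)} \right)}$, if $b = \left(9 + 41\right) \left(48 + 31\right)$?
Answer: $765721$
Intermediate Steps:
$h{\left(N \right)} = \left(3 + N\right) \left(5 + N\right)$ ($h{\left(N \right)} = \left(5 + N\right) \left(3 + N\right) = \left(3 + N\right) \left(5 + N\right)$)
$T{\left(n \right)} = 0$ ($T{\left(n \right)} = \frac{15 + \left(-5\right)^{2} + 8 \left(-5\right)}{n} = \frac{15 + 25 - 40}{n} = \frac{0}{n} = 0$)
$b = 3950$ ($b = 50 \cdot 79 = 3950$)
$G{\left(s,Y \right)} = Y + 199 s$
$-20329 + G{\left(b,T{\left(-13 \right)} \right)} = -20329 + \left(0 + 199 \cdot 3950\right) = -20329 + \left(0 + 786050\right) = -20329 + 786050 = 765721$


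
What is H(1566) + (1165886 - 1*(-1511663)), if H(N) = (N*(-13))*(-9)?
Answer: 2860771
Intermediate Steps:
H(N) = 117*N (H(N) = -13*N*(-9) = 117*N)
H(1566) + (1165886 - 1*(-1511663)) = 117*1566 + (1165886 - 1*(-1511663)) = 183222 + (1165886 + 1511663) = 183222 + 2677549 = 2860771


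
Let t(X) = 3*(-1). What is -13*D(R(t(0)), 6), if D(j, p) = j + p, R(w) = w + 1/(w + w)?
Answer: -221/6 ≈ -36.833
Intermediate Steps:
t(X) = -3
R(w) = w + 1/(2*w)
-13*D(R(t(0)), 6) = -13*((-3 + (1/2)/(-3)) + 6) = -13*((-3 + (1/2)*(-1/3)) + 6) = -13*((-3 - 1/6) + 6) = -13*(-19/6 + 6) = -13*17/6 = -221/6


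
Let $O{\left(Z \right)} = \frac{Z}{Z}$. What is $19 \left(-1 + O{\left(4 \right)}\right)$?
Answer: $0$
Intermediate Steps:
$O{\left(Z \right)} = 1$
$19 \left(-1 + O{\left(4 \right)}\right) = 19 \left(-1 + 1\right) = 19 \cdot 0 = 0$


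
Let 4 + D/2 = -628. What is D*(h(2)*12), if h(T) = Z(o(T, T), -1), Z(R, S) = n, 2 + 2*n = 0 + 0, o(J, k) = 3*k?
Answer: 15168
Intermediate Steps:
D = -1264 (D = -8 + 2*(-628) = -8 - 1256 = -1264)
n = -1 (n = -1 + (0 + 0)/2 = -1 + (1/2)*0 = -1 + 0 = -1)
Z(R, S) = -1
h(T) = -1
D*(h(2)*12) = -(-1264)*12 = -1264*(-12) = 15168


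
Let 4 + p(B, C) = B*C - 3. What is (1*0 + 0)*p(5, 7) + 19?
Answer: 19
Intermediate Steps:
p(B, C) = -7 + B*C (p(B, C) = -4 + (B*C - 3) = -4 + (-3 + B*C) = -7 + B*C)
(1*0 + 0)*p(5, 7) + 19 = (1*0 + 0)*(-7 + 5*7) + 19 = (0 + 0)*(-7 + 35) + 19 = 0*28 + 19 = 0 + 19 = 19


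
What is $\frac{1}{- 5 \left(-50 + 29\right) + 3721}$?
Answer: $\frac{1}{3826} \approx 0.00026137$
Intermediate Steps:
$\frac{1}{- 5 \left(-50 + 29\right) + 3721} = \frac{1}{\left(-5\right) \left(-21\right) + 3721} = \frac{1}{105 + 3721} = \frac{1}{3826}$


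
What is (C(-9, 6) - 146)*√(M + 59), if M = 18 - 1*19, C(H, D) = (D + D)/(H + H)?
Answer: -440*√58/3 ≈ -1117.0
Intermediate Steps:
C(H, D) = D/H (C(H, D) = (2*D)/((2*H)) = (2*D)*(1/(2*H)) = D/H)
M = -1 (M = 18 - 19 = -1)
(C(-9, 6) - 146)*√(M + 59) = (6/(-9) - 146)*√(-1 + 59) = (6*(-⅑) - 146)*√58 = (-⅔ - 146)*√58 = -440*√58/3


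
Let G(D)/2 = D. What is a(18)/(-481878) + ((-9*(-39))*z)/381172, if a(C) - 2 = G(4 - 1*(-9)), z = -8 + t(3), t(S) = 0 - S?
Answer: -85054717/8349018228 ≈ -0.010187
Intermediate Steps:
G(D) = 2*D
t(S) = -S
z = -11 (z = -8 - 1*3 = -8 - 3 = -11)
a(C) = 28 (a(C) = 2 + 2*(4 - 1*(-9)) = 2 + 2*(4 + 9) = 2 + 2*13 = 2 + 26 = 28)
a(18)/(-481878) + ((-9*(-39))*z)/381172 = 28/(-481878) + (-9*(-39)*(-11))/381172 = 28*(-1/481878) + (351*(-11))*(1/381172) = -14/240939 - 3861*1/381172 = -14/240939 - 351/34652 = -85054717/8349018228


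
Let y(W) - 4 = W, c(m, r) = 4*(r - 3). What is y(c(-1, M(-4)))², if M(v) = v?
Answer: 576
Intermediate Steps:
c(m, r) = -12 + 4*r (c(m, r) = 4*(-3 + r) = -12 + 4*r)
y(W) = 4 + W
y(c(-1, M(-4)))² = (4 + (-12 + 4*(-4)))² = (4 + (-12 - 16))² = (4 - 28)² = (-24)² = 576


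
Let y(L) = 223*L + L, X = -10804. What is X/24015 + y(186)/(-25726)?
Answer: -639252332/308904945 ≈ -2.0694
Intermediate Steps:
y(L) = 224*L
X/24015 + y(186)/(-25726) = -10804/24015 + (224*186)/(-25726) = -10804*1/24015 + 41664*(-1/25726) = -10804/24015 - 20832/12863 = -639252332/308904945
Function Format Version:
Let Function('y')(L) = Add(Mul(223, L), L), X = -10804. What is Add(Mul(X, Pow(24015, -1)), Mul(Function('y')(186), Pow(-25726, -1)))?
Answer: Rational(-639252332, 308904945) ≈ -2.0694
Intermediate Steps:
Function('y')(L) = Mul(224, L)
Add(Mul(X, Pow(24015, -1)), Mul(Function('y')(186), Pow(-25726, -1))) = Add(Mul(-10804, Pow(24015, -1)), Mul(Mul(224, 186), Pow(-25726, -1))) = Add(Mul(-10804, Rational(1, 24015)), Mul(41664, Rational(-1, 25726))) = Add(Rational(-10804, 24015), Rational(-20832, 12863)) = Rational(-639252332, 308904945)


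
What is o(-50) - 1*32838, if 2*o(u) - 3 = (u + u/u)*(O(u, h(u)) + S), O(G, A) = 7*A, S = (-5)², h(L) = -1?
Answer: -66555/2 ≈ -33278.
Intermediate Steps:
S = 25
o(u) = 21/2 + 9*u (o(u) = 3/2 + ((u + u/u)*(7*(-1) + 25))/2 = 3/2 + ((u + 1)*(-7 + 25))/2 = 3/2 + ((1 + u)*18)/2 = 3/2 + (18 + 18*u)/2 = 3/2 + (9 + 9*u) = 21/2 + 9*u)
o(-50) - 1*32838 = (21/2 + 9*(-50)) - 1*32838 = (21/2 - 450) - 32838 = -879/2 - 32838 = -66555/2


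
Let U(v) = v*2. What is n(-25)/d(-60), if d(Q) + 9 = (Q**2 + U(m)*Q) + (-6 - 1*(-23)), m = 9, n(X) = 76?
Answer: 19/632 ≈ 0.030063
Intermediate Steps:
U(v) = 2*v
d(Q) = 8 + Q**2 + 18*Q (d(Q) = -9 + ((Q**2 + (2*9)*Q) + (-6 - 1*(-23))) = -9 + ((Q**2 + 18*Q) + (-6 + 23)) = -9 + ((Q**2 + 18*Q) + 17) = -9 + (17 + Q**2 + 18*Q) = 8 + Q**2 + 18*Q)
n(-25)/d(-60) = 76/(8 + (-60)**2 + 18*(-60)) = 76/(8 + 3600 - 1080) = 76/2528 = 76*(1/2528) = 19/632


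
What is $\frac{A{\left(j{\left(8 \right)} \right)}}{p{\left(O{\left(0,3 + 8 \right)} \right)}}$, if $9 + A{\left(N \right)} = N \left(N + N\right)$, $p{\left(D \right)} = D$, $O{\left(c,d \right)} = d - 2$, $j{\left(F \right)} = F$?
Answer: $\frac{119}{9} \approx 13.222$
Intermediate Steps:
$O{\left(c,d \right)} = -2 + d$
$A{\left(N \right)} = -9 + 2 N^{2}$ ($A{\left(N \right)} = -9 + N \left(N + N\right) = -9 + N 2 N = -9 + 2 N^{2}$)
$\frac{A{\left(j{\left(8 \right)} \right)}}{p{\left(O{\left(0,3 + 8 \right)} \right)}} = \frac{-9 + 2 \cdot 8^{2}}{-2 + \left(3 + 8\right)} = \frac{-9 + 2 \cdot 64}{-2 + 11} = \frac{-9 + 128}{9} = 119 \cdot \frac{1}{9} = \frac{119}{9}$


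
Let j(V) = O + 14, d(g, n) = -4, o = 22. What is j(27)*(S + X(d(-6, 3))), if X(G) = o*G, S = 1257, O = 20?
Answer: 39746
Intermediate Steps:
X(G) = 22*G
j(V) = 34 (j(V) = 20 + 14 = 34)
j(27)*(S + X(d(-6, 3))) = 34*(1257 + 22*(-4)) = 34*(1257 - 88) = 34*1169 = 39746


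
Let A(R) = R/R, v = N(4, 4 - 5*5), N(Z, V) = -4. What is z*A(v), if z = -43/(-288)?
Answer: 43/288 ≈ 0.14931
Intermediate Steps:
z = 43/288 (z = -43*(-1/288) = 43/288 ≈ 0.14931)
v = -4
A(R) = 1
z*A(v) = (43/288)*1 = 43/288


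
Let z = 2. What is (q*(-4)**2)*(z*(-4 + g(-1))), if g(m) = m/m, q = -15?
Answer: 1440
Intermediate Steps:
g(m) = 1
(q*(-4)**2)*(z*(-4 + g(-1))) = (-15*(-4)**2)*(2*(-4 + 1)) = (-15*16)*(2*(-3)) = -240*(-6) = 1440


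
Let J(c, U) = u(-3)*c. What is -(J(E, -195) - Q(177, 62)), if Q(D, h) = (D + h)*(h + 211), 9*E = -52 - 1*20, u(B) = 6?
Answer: 65295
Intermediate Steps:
E = -8 (E = (-52 - 1*20)/9 = (-52 - 20)/9 = (⅑)*(-72) = -8)
Q(D, h) = (211 + h)*(D + h) (Q(D, h) = (D + h)*(211 + h) = (211 + h)*(D + h))
J(c, U) = 6*c
-(J(E, -195) - Q(177, 62)) = -(6*(-8) - (62² + 211*177 + 211*62 + 177*62)) = -(-48 - (3844 + 37347 + 13082 + 10974)) = -(-48 - 1*65247) = -(-48 - 65247) = -1*(-65295) = 65295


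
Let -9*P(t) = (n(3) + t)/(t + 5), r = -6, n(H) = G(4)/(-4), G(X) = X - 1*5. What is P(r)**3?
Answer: -12167/46656 ≈ -0.26078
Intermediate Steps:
G(X) = -5 + X (G(X) = X - 5 = -5 + X)
n(H) = 1/4 (n(H) = (-5 + 4)/(-4) = -1*(-1/4) = 1/4)
P(t) = -(1/4 + t)/(9*(5 + t)) (P(t) = -(1/4 + t)/(9*(t + 5)) = -(1/4 + t)/(9*(5 + t)))
P(r)**3 = ((-1 - 4*(-6))/(36*(5 - 6)))**3 = ((1/36)*(-1 + 24)/(-1))**3 = ((1/36)*(-1)*23)**3 = (-23/36)**3 = -12167/46656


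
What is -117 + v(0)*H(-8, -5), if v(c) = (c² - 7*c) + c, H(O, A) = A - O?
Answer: -117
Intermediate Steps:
v(c) = c² - 6*c
-117 + v(0)*H(-8, -5) = -117 + (0*(-6 + 0))*(-5 - 1*(-8)) = -117 + (0*(-6))*(-5 + 8) = -117 + 0*3 = -117 + 0 = -117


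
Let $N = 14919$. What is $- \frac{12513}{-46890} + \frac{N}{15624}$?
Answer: $\frac{5525031}{4522280} \approx 1.2217$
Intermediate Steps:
$- \frac{12513}{-46890} + \frac{N}{15624} = - \frac{12513}{-46890} + \frac{14919}{15624} = \left(-12513\right) \left(- \frac{1}{46890}\right) + 14919 \cdot \frac{1}{15624} = \frac{4171}{15630} + \frac{4973}{5208} = \frac{5525031}{4522280}$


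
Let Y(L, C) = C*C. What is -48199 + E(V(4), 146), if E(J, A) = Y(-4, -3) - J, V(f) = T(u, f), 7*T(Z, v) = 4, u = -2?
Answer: -337334/7 ≈ -48191.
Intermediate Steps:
T(Z, v) = 4/7 (T(Z, v) = (⅐)*4 = 4/7)
V(f) = 4/7
Y(L, C) = C²
E(J, A) = 9 - J (E(J, A) = (-3)² - J = 9 - J)
-48199 + E(V(4), 146) = -48199 + (9 - 1*4/7) = -48199 + (9 - 4/7) = -48199 + 59/7 = -337334/7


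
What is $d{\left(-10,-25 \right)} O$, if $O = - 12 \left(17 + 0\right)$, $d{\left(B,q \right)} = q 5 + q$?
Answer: $30600$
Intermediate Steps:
$d{\left(B,q \right)} = 6 q$ ($d{\left(B,q \right)} = 5 q + q = 6 q$)
$O = -204$ ($O = \left(-12\right) 17 = -204$)
$d{\left(-10,-25 \right)} O = 6 \left(-25\right) \left(-204\right) = \left(-150\right) \left(-204\right) = 30600$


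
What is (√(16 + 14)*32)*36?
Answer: 1152*√30 ≈ 6309.8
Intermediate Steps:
(√(16 + 14)*32)*36 = (√30*32)*36 = (32*√30)*36 = 1152*√30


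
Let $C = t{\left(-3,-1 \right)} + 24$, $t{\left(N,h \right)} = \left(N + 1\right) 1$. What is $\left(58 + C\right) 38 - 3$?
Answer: $3037$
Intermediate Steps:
$t{\left(N,h \right)} = 1 + N$ ($t{\left(N,h \right)} = \left(1 + N\right) 1 = 1 + N$)
$C = 22$ ($C = \left(1 - 3\right) + 24 = -2 + 24 = 22$)
$\left(58 + C\right) 38 - 3 = \left(58 + 22\right) 38 - 3 = 80 \cdot 38 - 3 = 3040 - 3 = 3037$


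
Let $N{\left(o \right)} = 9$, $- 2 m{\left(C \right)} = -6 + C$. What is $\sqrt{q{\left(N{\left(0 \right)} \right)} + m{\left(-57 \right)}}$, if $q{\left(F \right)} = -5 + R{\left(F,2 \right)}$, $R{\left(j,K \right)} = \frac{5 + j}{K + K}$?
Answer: $\sqrt{30} \approx 5.4772$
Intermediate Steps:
$m{\left(C \right)} = 3 - \frac{C}{2}$ ($m{\left(C \right)} = - \frac{-6 + C}{2} = 3 - \frac{C}{2}$)
$R{\left(j,K \right)} = \frac{5 + j}{2 K}$
$q{\left(F \right)} = - \frac{15}{4} + \frac{F}{4}$ ($q{\left(F \right)} = -5 + \frac{5 + F}{2 \cdot 2} = -5 + \frac{1}{2} \cdot \frac{1}{2} \left(5 + F\right) = -5 + \left(\frac{5}{4} + \frac{F}{4}\right) = - \frac{15}{4} + \frac{F}{4}$)
$\sqrt{q{\left(N{\left(0 \right)} \right)} + m{\left(-57 \right)}} = \sqrt{\left(- \frac{15}{4} + \frac{1}{4} \cdot 9\right) + \left(3 - - \frac{57}{2}\right)} = \sqrt{\left(- \frac{15}{4} + \frac{9}{4}\right) + \left(3 + \frac{57}{2}\right)} = \sqrt{- \frac{3}{2} + \frac{63}{2}} = \sqrt{30}$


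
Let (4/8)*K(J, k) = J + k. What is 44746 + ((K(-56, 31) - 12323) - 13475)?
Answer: 18898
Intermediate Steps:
K(J, k) = 2*J + 2*k (K(J, k) = 2*(J + k) = 2*J + 2*k)
44746 + ((K(-56, 31) - 12323) - 13475) = 44746 + (((2*(-56) + 2*31) - 12323) - 13475) = 44746 + (((-112 + 62) - 12323) - 13475) = 44746 + ((-50 - 12323) - 13475) = 44746 + (-12373 - 13475) = 44746 - 25848 = 18898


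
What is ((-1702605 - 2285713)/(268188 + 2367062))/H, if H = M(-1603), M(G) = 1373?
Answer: -1994159/1809099125 ≈ -0.0011023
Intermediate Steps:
H = 1373
((-1702605 - 2285713)/(268188 + 2367062))/H = ((-1702605 - 2285713)/(268188 + 2367062))/1373 = -3988318/2635250*(1/1373) = -3988318*1/2635250*(1/1373) = -1994159/1317625*1/1373 = -1994159/1809099125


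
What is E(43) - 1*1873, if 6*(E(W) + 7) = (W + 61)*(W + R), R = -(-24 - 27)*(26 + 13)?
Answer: 100024/3 ≈ 33341.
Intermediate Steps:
R = 1989 (R = -(-51)*39 = -1*(-1989) = 1989)
E(W) = -7 + (61 + W)*(1989 + W)/6 (E(W) = -7 + ((W + 61)*(W + 1989))/6 = -7 + ((61 + W)*(1989 + W))/6 = -7 + (61 + W)*(1989 + W)/6)
E(43) - 1*1873 = (40429/2 + (⅙)*43² + (1025/3)*43) - 1*1873 = (40429/2 + (⅙)*1849 + 44075/3) - 1873 = (40429/2 + 1849/6 + 44075/3) - 1873 = 105643/3 - 1873 = 100024/3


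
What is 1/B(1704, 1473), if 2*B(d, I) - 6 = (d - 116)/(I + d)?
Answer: 3177/10325 ≈ 0.30770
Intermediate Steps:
B(d, I) = 3 + (-116 + d)/(2*(I + d)) (B(d, I) = 3 + ((d - 116)/(I + d))/2 = 3 + ((-116 + d)/(I + d))/2 = 3 + (-116 + d)/(2*(I + d)))
1/B(1704, 1473) = 1/((-58 + 3*1473 + (7/2)*1704)/(1473 + 1704)) = 1/((-58 + 4419 + 5964)/3177) = 1/((1/3177)*10325) = 1/(10325/3177) = 3177/10325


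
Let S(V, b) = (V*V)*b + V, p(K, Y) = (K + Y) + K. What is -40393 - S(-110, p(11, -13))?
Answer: -149183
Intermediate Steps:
p(K, Y) = Y + 2*K
S(V, b) = V + b*V² (S(V, b) = V²*b + V = b*V² + V = V + b*V²)
-40393 - S(-110, p(11, -13)) = -40393 - (-110)*(1 - 110*(-13 + 2*11)) = -40393 - (-110)*(1 - 110*(-13 + 22)) = -40393 - (-110)*(1 - 110*9) = -40393 - (-110)*(1 - 990) = -40393 - (-110)*(-989) = -40393 - 1*108790 = -40393 - 108790 = -149183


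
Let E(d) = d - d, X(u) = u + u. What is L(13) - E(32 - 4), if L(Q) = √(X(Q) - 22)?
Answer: 2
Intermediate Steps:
X(u) = 2*u
L(Q) = √(-22 + 2*Q) (L(Q) = √(2*Q - 22) = √(-22 + 2*Q))
E(d) = 0
L(13) - E(32 - 4) = √(-22 + 2*13) - 1*0 = √(-22 + 26) + 0 = √4 + 0 = 2 + 0 = 2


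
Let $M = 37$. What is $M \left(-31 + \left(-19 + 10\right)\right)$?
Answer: $-1480$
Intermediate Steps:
$M \left(-31 + \left(-19 + 10\right)\right) = 37 \left(-31 + \left(-19 + 10\right)\right) = 37 \left(-31 - 9\right) = 37 \left(-40\right) = -1480$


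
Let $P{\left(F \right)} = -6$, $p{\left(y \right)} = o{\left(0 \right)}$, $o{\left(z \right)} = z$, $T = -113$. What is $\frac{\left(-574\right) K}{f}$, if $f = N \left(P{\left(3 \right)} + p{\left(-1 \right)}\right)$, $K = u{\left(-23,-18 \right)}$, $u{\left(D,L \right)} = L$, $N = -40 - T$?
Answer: $- \frac{1722}{73} \approx -23.589$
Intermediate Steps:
$p{\left(y \right)} = 0$
$N = 73$ ($N = -40 - -113 = -40 + 113 = 73$)
$K = -18$
$f = -438$ ($f = 73 \left(-6 + 0\right) = 73 \left(-6\right) = -438$)
$\frac{\left(-574\right) K}{f} = \frac{\left(-574\right) \left(-18\right)}{-438} = 10332 \left(- \frac{1}{438}\right) = - \frac{1722}{73}$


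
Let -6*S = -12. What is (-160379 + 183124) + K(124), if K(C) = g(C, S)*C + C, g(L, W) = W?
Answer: 23117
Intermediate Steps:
S = 2 (S = -⅙*(-12) = 2)
K(C) = 3*C (K(C) = 2*C + C = 3*C)
(-160379 + 183124) + K(124) = (-160379 + 183124) + 3*124 = 22745 + 372 = 23117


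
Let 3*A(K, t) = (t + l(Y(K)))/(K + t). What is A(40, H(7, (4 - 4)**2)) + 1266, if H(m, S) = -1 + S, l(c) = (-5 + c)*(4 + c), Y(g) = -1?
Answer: 148103/117 ≈ 1265.8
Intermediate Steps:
A(K, t) = (-18 + t)/(3*(K + t)) (A(K, t) = ((t + (-20 + (-1)**2 - 1*(-1)))/(K + t))/3 = ((t + (-20 + 1 + 1))/(K + t))/3 = ((t - 18)/(K + t))/3 = ((-18 + t)/(K + t))/3 = (-18 + t)/(3*(K + t)))
A(40, H(7, (4 - 4)**2)) + 1266 = (-6 + (-1 + (4 - 4)**2)/3)/(40 + (-1 + (4 - 4)**2)) + 1266 = (-6 + (-1 + 0**2)/3)/(40 + (-1 + 0**2)) + 1266 = (-6 + (-1 + 0)/3)/(40 + (-1 + 0)) + 1266 = (-6 + (1/3)*(-1))/(40 - 1) + 1266 = (-6 - 1/3)/39 + 1266 = (1/39)*(-19/3) + 1266 = -19/117 + 1266 = 148103/117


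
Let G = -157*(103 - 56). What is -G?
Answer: 7379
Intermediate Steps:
G = -7379 (G = -157*47 = -7379)
-G = -1*(-7379) = 7379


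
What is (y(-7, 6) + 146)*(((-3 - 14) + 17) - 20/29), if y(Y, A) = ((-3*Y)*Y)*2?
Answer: 2960/29 ≈ 102.07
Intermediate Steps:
y(Y, A) = -6*Y**2 (y(Y, A) = -3*Y**2*2 = -6*Y**2)
(y(-7, 6) + 146)*(((-3 - 14) + 17) - 20/29) = (-6*(-7)**2 + 146)*(((-3 - 14) + 17) - 20/29) = (-6*49 + 146)*((-17 + 17) - 20/29) = (-294 + 146)*(0 - 1*20/29) = -148*(0 - 20/29) = -148*(-20/29) = 2960/29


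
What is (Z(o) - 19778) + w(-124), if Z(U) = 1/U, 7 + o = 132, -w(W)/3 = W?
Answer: -2425749/125 ≈ -19406.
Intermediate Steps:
w(W) = -3*W
o = 125 (o = -7 + 132 = 125)
(Z(o) - 19778) + w(-124) = (1/125 - 19778) - 3*(-124) = (1/125 - 19778) + 372 = -2472249/125 + 372 = -2425749/125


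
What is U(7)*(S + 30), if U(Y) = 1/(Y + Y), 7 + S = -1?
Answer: 11/7 ≈ 1.5714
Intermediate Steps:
S = -8 (S = -7 - 1 = -8)
U(Y) = 1/(2*Y)
U(7)*(S + 30) = ((½)/7)*(-8 + 30) = ((½)*(⅐))*22 = (1/14)*22 = 11/7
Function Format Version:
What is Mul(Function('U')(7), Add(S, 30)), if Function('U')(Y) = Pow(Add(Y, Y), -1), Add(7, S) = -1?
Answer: Rational(11, 7) ≈ 1.5714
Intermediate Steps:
S = -8 (S = Add(-7, -1) = -8)
Function('U')(Y) = Mul(Rational(1, 2), Pow(Y, -1)) (Function('U')(Y) = Pow(Mul(2, Y), -1) = Mul(Rational(1, 2), Pow(Y, -1)))
Mul(Function('U')(7), Add(S, 30)) = Mul(Mul(Rational(1, 2), Pow(7, -1)), Add(-8, 30)) = Mul(Mul(Rational(1, 2), Rational(1, 7)), 22) = Mul(Rational(1, 14), 22) = Rational(11, 7)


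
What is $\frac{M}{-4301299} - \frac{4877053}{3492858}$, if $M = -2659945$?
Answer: $- \frac{11686853019037}{15023826622542} \approx -0.77789$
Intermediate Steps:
$\frac{M}{-4301299} - \frac{4877053}{3492858} = - \frac{2659945}{-4301299} - \frac{4877053}{3492858} = \left(-2659945\right) \left(- \frac{1}{4301299}\right) - \frac{4877053}{3492858} = \frac{2659945}{4301299} - \frac{4877053}{3492858} = - \frac{11686853019037}{15023826622542}$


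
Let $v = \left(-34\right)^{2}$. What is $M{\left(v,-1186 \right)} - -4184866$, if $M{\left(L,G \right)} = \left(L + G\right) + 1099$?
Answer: $4185935$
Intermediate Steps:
$v = 1156$
$M{\left(L,G \right)} = 1099 + G + L$ ($M{\left(L,G \right)} = \left(G + L\right) + 1099 = 1099 + G + L$)
$M{\left(v,-1186 \right)} - -4184866 = \left(1099 - 1186 + 1156\right) - -4184866 = 1069 + 4184866 = 4185935$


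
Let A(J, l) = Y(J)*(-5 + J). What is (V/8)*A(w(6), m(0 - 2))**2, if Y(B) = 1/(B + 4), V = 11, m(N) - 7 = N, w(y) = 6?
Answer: 11/800 ≈ 0.013750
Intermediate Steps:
m(N) = 7 + N
Y(B) = 1/(4 + B)
A(J, l) = (-5 + J)/(4 + J)
(V/8)*A(w(6), m(0 - 2))**2 = (11/8)*((-5 + 6)/(4 + 6))**2 = ((1/8)*11)*(1/10)**2 = 11*((1/10)*1)**2/8 = 11*(1/10)**2/8 = (11/8)*(1/100) = 11/800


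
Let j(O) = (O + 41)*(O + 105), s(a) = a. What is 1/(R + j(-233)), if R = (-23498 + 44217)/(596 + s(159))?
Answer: 755/18575599 ≈ 4.0645e-5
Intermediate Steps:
j(O) = (41 + O)*(105 + O)
R = 20719/755 (R = (-23498 + 44217)/(596 + 159) = 20719/755 ≈ 27.442)
1/(R + j(-233)) = 1/(20719/755 + (4305 + (-233)² + 146*(-233))) = 1/(20719/755 + (4305 + 54289 - 34018)) = 1/(20719/755 + 24576) = 1/(18575599/755) = 755/18575599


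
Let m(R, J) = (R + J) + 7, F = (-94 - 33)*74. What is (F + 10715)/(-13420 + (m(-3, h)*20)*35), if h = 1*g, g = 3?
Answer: -439/2840 ≈ -0.15458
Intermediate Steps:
F = -9398 (F = -127*74 = -9398)
h = 3 (h = 1*3 = 3)
m(R, J) = 7 + J + R (m(R, J) = (J + R) + 7 = 7 + J + R)
(F + 10715)/(-13420 + (m(-3, h)*20)*35) = (-9398 + 10715)/(-13420 + ((7 + 3 - 3)*20)*35) = 1317/(-13420 + (7*20)*35) = 1317/(-13420 + 140*35) = 1317/(-13420 + 4900) = 1317/(-8520) = 1317*(-1/8520) = -439/2840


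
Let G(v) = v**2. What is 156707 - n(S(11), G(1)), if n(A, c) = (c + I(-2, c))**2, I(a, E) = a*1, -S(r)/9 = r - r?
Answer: 156706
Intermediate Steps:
S(r) = 0 (S(r) = -9*(r - r) = -9*0 = 0)
I(a, E) = a
n(A, c) = (-2 + c)**2 (n(A, c) = (c - 2)**2 = (-2 + c)**2)
156707 - n(S(11), G(1)) = 156707 - (-2 + 1**2)**2 = 156707 - (-2 + 1)**2 = 156707 - 1*(-1)**2 = 156707 - 1*1 = 156707 - 1 = 156706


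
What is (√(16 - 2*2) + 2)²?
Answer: 16 + 8*√3 ≈ 29.856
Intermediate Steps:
(√(16 - 2*2) + 2)² = (√(16 - 4) + 2)² = (√12 + 2)² = (2*√3 + 2)² = (2 + 2*√3)²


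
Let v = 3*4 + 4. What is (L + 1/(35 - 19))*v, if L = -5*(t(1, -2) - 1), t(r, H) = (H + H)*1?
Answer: 401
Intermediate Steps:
v = 16 (v = 12 + 4 = 16)
t(r, H) = 2*H (t(r, H) = (2*H)*1 = 2*H)
L = 25 (L = -5*(2*(-2) - 1) = -5*(-4 - 1) = -5*(-5) = 25)
(L + 1/(35 - 19))*v = (25 + 1/(35 - 19))*16 = (25 + 1/16)*16 = (401/16)*16 = 401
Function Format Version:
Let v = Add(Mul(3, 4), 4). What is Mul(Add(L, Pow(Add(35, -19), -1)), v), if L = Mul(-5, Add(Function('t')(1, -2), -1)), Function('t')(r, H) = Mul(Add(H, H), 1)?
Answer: 401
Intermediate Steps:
v = 16 (v = Add(12, 4) = 16)
Function('t')(r, H) = Mul(2, H) (Function('t')(r, H) = Mul(Mul(2, H), 1) = Mul(2, H))
L = 25 (L = Mul(-5, Add(Mul(2, -2), -1)) = Mul(-5, Add(-4, -1)) = Mul(-5, -5) = 25)
Mul(Add(L, Pow(Add(35, -19), -1)), v) = Mul(Add(25, Pow(Add(35, -19), -1)), 16) = Mul(Add(25, Pow(16, -1)), 16) = Mul(Add(25, Rational(1, 16)), 16) = Mul(Rational(401, 16), 16) = 401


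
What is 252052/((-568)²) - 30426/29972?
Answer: -141353455/604355408 ≈ -0.23389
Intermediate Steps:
252052/((-568)²) - 30426/29972 = 252052/322624 - 30426*1/29972 = 252052*(1/322624) - 15213/14986 = 63013/80656 - 15213/14986 = -141353455/604355408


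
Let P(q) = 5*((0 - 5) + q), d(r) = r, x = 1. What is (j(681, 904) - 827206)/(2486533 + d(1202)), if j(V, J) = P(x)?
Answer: -91914/276415 ≈ -0.33252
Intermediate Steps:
P(q) = -25 + 5*q (P(q) = 5*(-5 + q) = -25 + 5*q)
j(V, J) = -20 (j(V, J) = -25 + 5*1 = -25 + 5 = -20)
(j(681, 904) - 827206)/(2486533 + d(1202)) = (-20 - 827206)/(2486533 + 1202) = -827226/2487735 = -827226*1/2487735 = -91914/276415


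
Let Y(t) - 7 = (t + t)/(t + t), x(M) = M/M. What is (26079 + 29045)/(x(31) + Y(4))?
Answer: 55124/9 ≈ 6124.9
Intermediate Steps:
x(M) = 1
Y(t) = 8 (Y(t) = 7 + (t + t)/(t + t) = 7 + (2*t)/((2*t)) = 7 + (2*t)*(1/(2*t)) = 7 + 1 = 8)
(26079 + 29045)/(x(31) + Y(4)) = (26079 + 29045)/(1 + 8) = 55124/9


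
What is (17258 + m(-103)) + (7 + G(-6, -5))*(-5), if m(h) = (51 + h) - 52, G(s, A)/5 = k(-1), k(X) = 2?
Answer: 17069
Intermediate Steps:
G(s, A) = 10 (G(s, A) = 5*2 = 10)
m(h) = -1 + h
(17258 + m(-103)) + (7 + G(-6, -5))*(-5) = (17258 + (-1 - 103)) + (7 + 10)*(-5) = (17258 - 104) + 17*(-5) = 17154 - 85 = 17069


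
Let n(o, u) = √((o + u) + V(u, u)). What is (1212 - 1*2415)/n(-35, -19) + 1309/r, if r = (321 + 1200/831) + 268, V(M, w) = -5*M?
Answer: 362593/163553 - 1203*√41/41 ≈ -185.66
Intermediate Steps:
r = 163553/277 (r = (321 + 1200*(1/831)) + 268 = (321 + 400/277) + 268 = 89317/277 + 268 = 163553/277 ≈ 590.44)
n(o, u) = √(o - 4*u) (n(o, u) = √((o + u) - 5*u) = √(o - 4*u))
(1212 - 1*2415)/n(-35, -19) + 1309/r = (1212 - 1*2415)/(√(-35 - 4*(-19))) + 1309/(163553/277) = (1212 - 2415)/(√(-35 + 76)) + 1309*(277/163553) = -1203*√41/41 + 362593/163553 = 362593/163553 - 1203*√41/41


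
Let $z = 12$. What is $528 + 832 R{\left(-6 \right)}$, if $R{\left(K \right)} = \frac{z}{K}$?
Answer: $-1136$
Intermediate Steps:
$R{\left(K \right)} = \frac{12}{K}$
$528 + 832 R{\left(-6 \right)} = 528 + 832 \frac{12}{-6} = 528 + 832 \cdot 12 \left(- \frac{1}{6}\right) = 528 + 832 \left(-2\right) = 528 - 1664 = -1136$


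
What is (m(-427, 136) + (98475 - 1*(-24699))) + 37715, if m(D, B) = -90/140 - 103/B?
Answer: 153164995/952 ≈ 1.6089e+5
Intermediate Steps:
m(D, B) = -9/14 - 103/B (m(D, B) = -90*1/140 - 103/B = -9/14 - 103/B)
(m(-427, 136) + (98475 - 1*(-24699))) + 37715 = ((-9/14 - 103/136) + (98475 - 1*(-24699))) + 37715 = ((-9/14 - 103*1/136) + (98475 + 24699)) + 37715 = ((-9/14 - 103/136) + 123174) + 37715 = (-1333/952 + 123174) + 37715 = 117260315/952 + 37715 = 153164995/952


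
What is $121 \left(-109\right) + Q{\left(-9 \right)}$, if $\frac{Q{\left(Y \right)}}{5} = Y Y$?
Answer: $-12784$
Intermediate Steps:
$Q{\left(Y \right)} = 5 Y^{2}$ ($Q{\left(Y \right)} = 5 Y Y = 5 Y^{2}$)
$121 \left(-109\right) + Q{\left(-9 \right)} = 121 \left(-109\right) + 5 \left(-9\right)^{2} = -13189 + 5 \cdot 81 = -13189 + 405 = -12784$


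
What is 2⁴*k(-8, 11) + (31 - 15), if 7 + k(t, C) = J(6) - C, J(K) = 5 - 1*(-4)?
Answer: -128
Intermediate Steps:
J(K) = 9 (J(K) = 5 + 4 = 9)
k(t, C) = 2 - C (k(t, C) = -7 + (9 - C) = 2 - C)
2⁴*k(-8, 11) + (31 - 15) = 2⁴*(2 - 1*11) + (31 - 15) = 16*(2 - 11) + 16 = 16*(-9) + 16 = -144 + 16 = -128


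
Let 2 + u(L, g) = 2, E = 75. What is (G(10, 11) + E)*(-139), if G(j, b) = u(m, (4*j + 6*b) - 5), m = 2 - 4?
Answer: -10425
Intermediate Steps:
m = -2
u(L, g) = 0 (u(L, g) = -2 + 2 = 0)
G(j, b) = 0
(G(10, 11) + E)*(-139) = (0 + 75)*(-139) = 75*(-139) = -10425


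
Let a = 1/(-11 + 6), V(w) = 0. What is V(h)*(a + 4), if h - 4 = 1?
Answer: 0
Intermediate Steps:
h = 5 (h = 4 + 1 = 5)
a = -⅕ (a = 1/(-5) = -⅕ ≈ -0.20000)
V(h)*(a + 4) = 0*(-⅕ + 4) = 0*(19/5) = 0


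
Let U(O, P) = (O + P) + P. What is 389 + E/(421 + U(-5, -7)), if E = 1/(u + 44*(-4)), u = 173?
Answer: 469133/1206 ≈ 389.00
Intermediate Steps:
U(O, P) = O + 2*P
E = -⅓ (E = 1/(173 + 44*(-4)) = 1/(173 - 176) = 1/(-3) = -⅓ ≈ -0.33333)
389 + E/(421 + U(-5, -7)) = 389 - 1/(3*(421 + (-5 + 2*(-7)))) = 389 - 1/(3*(421 + (-5 - 14))) = 389 - 1/(3*(421 - 19)) = 389 - ⅓/402 = 389 - ⅓*1/402 = 389 - 1/1206 = 469133/1206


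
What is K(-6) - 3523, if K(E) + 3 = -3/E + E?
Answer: -7063/2 ≈ -3531.5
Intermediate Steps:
K(E) = -3 + E - 3/E (K(E) = -3 + (-3/E + E) = -3 + (E - 3/E) = -3 + E - 3/E)
K(-6) - 3523 = (-3 - 6 - 3/(-6)) - 3523 = (-3 - 6 - 3*(-1/6)) - 3523 = (-3 - 6 + 1/2) - 3523 = -17/2 - 3523 = -7063/2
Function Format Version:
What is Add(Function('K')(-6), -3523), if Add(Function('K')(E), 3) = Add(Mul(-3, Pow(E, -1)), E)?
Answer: Rational(-7063, 2) ≈ -3531.5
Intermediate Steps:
Function('K')(E) = Add(-3, E, Mul(-3, Pow(E, -1))) (Function('K')(E) = Add(-3, Add(Mul(-3, Pow(E, -1)), E)) = Add(-3, Add(E, Mul(-3, Pow(E, -1)))) = Add(-3, E, Mul(-3, Pow(E, -1))))
Add(Function('K')(-6), -3523) = Add(Add(-3, -6, Mul(-3, Pow(-6, -1))), -3523) = Add(Add(-3, -6, Mul(-3, Rational(-1, 6))), -3523) = Add(Add(-3, -6, Rational(1, 2)), -3523) = Add(Rational(-17, 2), -3523) = Rational(-7063, 2)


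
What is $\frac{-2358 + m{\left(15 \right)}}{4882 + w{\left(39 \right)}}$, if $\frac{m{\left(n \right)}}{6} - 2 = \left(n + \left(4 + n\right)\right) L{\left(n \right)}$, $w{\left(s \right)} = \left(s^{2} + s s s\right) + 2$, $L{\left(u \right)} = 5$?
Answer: $- \frac{221}{10954} \approx -0.020175$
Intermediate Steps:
$w{\left(s \right)} = 2 + s^{2} + s^{3}$ ($w{\left(s \right)} = \left(s^{2} + s^{2} s\right) + 2 = \left(s^{2} + s^{3}\right) + 2 = 2 + s^{2} + s^{3}$)
$m{\left(n \right)} = 132 + 60 n$ ($m{\left(n \right)} = 12 + 6 \left(n + \left(4 + n\right)\right) 5 = 12 + 6 \left(4 + 2 n\right) 5 = 12 + 6 \left(20 + 10 n\right) = 12 + \left(120 + 60 n\right) = 132 + 60 n$)
$\frac{-2358 + m{\left(15 \right)}}{4882 + w{\left(39 \right)}} = \frac{-2358 + \left(132 + 60 \cdot 15\right)}{4882 + \left(2 + 39^{2} + 39^{3}\right)} = \frac{-2358 + \left(132 + 900\right)}{4882 + \left(2 + 1521 + 59319\right)} = \frac{-2358 + 1032}{4882 + 60842} = - \frac{1326}{65724} = \left(-1326\right) \frac{1}{65724} = - \frac{221}{10954}$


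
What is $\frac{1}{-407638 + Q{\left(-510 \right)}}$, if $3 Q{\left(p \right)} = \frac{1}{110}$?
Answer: $- \frac{330}{134520539} \approx -2.4532 \cdot 10^{-6}$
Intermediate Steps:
$Q{\left(p \right)} = \frac{1}{330}$ ($Q{\left(p \right)} = \frac{1}{3 \cdot 110} = \frac{1}{3} \cdot \frac{1}{110} = \frac{1}{330}$)
$\frac{1}{-407638 + Q{\left(-510 \right)}} = \frac{1}{-407638 + \frac{1}{330}} = \frac{1}{- \frac{134520539}{330}} = - \frac{330}{134520539}$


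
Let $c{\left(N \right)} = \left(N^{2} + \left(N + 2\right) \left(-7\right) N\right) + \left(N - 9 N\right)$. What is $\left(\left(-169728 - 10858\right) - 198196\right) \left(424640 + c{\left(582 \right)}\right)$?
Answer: $613819261256$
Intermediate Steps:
$c{\left(N \right)} = N^{2} - 8 N + N \left(-14 - 7 N\right)$ ($c{\left(N \right)} = \left(N^{2} + \left(2 + N\right) \left(-7\right) N\right) - 8 N = \left(N^{2} + \left(-14 - 7 N\right) N\right) - 8 N = \left(N^{2} + N \left(-14 - 7 N\right)\right) - 8 N = N^{2} - 8 N + N \left(-14 - 7 N\right)$)
$\left(\left(-169728 - 10858\right) - 198196\right) \left(424640 + c{\left(582 \right)}\right) = \left(\left(-169728 - 10858\right) - 198196\right) \left(424640 - 1164 \left(11 + 3 \cdot 582\right)\right) = \left(\left(-169728 - 10858\right) - 198196\right) \left(424640 - 1164 \left(11 + 1746\right)\right) = \left(-180586 - 198196\right) \left(424640 - 1164 \cdot 1757\right) = - 378782 \left(424640 - 2045148\right) = \left(-378782\right) \left(-1620508\right) = 613819261256$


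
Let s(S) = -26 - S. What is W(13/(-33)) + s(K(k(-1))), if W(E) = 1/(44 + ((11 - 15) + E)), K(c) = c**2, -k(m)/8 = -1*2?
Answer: -368541/1307 ≈ -281.97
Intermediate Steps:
k(m) = 16 (k(m) = -(-8)*2 = -8*(-2) = 16)
W(E) = 1/(40 + E) (W(E) = 1/(44 + (-4 + E)) = 1/(40 + E))
W(13/(-33)) + s(K(k(-1))) = 1/(40 + 13/(-33)) + (-26 - 1*16**2) = 1/(40 + 13*(-1/33)) + (-26 - 1*256) = 1/(40 - 13/33) + (-26 - 256) = 1/(1307/33) - 282 = 33/1307 - 282 = -368541/1307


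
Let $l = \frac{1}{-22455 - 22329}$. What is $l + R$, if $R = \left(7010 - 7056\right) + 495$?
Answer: $\frac{20108015}{44784} \approx 449.0$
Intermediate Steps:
$l = - \frac{1}{44784}$ ($l = \frac{1}{-44784} = - \frac{1}{44784} \approx -2.2329 \cdot 10^{-5}$)
$R = 449$ ($R = -46 + 495 = 449$)
$l + R = - \frac{1}{44784} + 449 = \frac{20108015}{44784}$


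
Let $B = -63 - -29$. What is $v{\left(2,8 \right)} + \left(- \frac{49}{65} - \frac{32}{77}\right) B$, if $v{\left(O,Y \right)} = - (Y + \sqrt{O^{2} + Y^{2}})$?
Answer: $\frac{158962}{5005} - 2 \sqrt{17} \approx 23.514$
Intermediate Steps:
$v{\left(O,Y \right)} = - Y - \sqrt{O^{2} + Y^{2}}$
$B = -34$ ($B = -63 + 29 = -34$)
$v{\left(2,8 \right)} + \left(- \frac{49}{65} - \frac{32}{77}\right) B = \left(\left(-1\right) 8 - \sqrt{2^{2} + 8^{2}}\right) + \left(- \frac{49}{65} - \frac{32}{77}\right) \left(-34\right) = \left(-8 - \sqrt{4 + 64}\right) + \left(\left(-49\right) \frac{1}{65} - \frac{32}{77}\right) \left(-34\right) = \left(-8 - \sqrt{68}\right) + \left(- \frac{49}{65} - \frac{32}{77}\right) \left(-34\right) = \left(-8 - 2 \sqrt{17}\right) - - \frac{199002}{5005} = \left(-8 - 2 \sqrt{17}\right) + \frac{199002}{5005} = \frac{158962}{5005} - 2 \sqrt{17}$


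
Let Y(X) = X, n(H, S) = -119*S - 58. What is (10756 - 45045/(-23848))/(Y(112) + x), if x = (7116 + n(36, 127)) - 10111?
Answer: -23323103/39141072 ≈ -0.59587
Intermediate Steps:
n(H, S) = -58 - 119*S
x = -18166 (x = (7116 + (-58 - 119*127)) - 10111 = (7116 + (-58 - 15113)) - 10111 = (7116 - 15171) - 10111 = -8055 - 10111 = -18166)
(10756 - 45045/(-23848))/(Y(112) + x) = (10756 - 45045/(-23848))/(112 - 18166) = (10756 - 45045*(-1/23848))/(-18054) = (10756 + 4095/2168)*(-1/18054) = (23323103/2168)*(-1/18054) = -23323103/39141072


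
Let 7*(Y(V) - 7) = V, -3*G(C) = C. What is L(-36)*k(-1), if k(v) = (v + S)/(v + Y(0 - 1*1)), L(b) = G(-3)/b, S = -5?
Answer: 7/246 ≈ 0.028455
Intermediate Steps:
G(C) = -C/3
Y(V) = 7 + V/7
L(b) = 1/b (L(b) = (-⅓*(-3))/b = 1/b)
k(v) = (-5 + v)/(48/7 + v) (k(v) = (v - 5)/(v + (7 + (0 - 1*1)/7)) = (-5 + v)/(v + (7 + (0 - 1)/7)) = (-5 + v)/(v + (7 + (⅐)*(-1))) = (-5 + v)/(v + (7 - ⅐)) = (-5 + v)/(v + 48/7) = (-5 + v)/(48/7 + v))
L(-36)*k(-1) = (7*(-5 - 1)/(48 + 7*(-1)))/(-36) = -7*(-6)/(36*(48 - 7)) = -7*(-6)/(36*41) = -1/36*(-42/41) = 7/246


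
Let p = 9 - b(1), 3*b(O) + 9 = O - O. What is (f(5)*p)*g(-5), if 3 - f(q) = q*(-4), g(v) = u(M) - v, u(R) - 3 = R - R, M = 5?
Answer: 2208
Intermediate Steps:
u(R) = 3 (u(R) = 3 + (R - R) = 3 + 0 = 3)
b(O) = -3 (b(O) = -3 + (O - O)/3 = -3 + (1/3)*0 = -3 + 0 = -3)
g(v) = 3 - v
f(q) = 3 + 4*q (f(q) = 3 - q*(-4) = 3 - (-4)*q = 3 + 4*q)
p = 12 (p = 9 - 1*(-3) = 9 + 3 = 12)
(f(5)*p)*g(-5) = ((3 + 4*5)*12)*(3 - 1*(-5)) = ((3 + 20)*12)*(3 + 5) = (23*12)*8 = 276*8 = 2208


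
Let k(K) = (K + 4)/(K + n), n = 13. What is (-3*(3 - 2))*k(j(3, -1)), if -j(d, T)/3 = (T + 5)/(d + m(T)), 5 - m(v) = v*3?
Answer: -96/131 ≈ -0.73282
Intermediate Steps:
m(v) = 5 - 3*v (m(v) = 5 - v*3 = 5 - 3*v)
j(d, T) = -3*(5 + T)/(5 + d - 3*T) (j(d, T) = -3*(T + 5)/(d + (5 - 3*T)) = -3*(5 + T)/(5 + d - 3*T))
k(K) = (4 + K)/(13 + K) (k(K) = (K + 4)/(K + 13) = (4 + K)/(13 + K))
(-3*(3 - 2))*k(j(3, -1)) = (-3*(3 - 2))*((4 + 3*(-5 - 1*(-1))/(5 + 3 - 3*(-1)))/(13 + 3*(-5 - 1*(-1))/(5 + 3 - 3*(-1)))) = (-3*1)*((4 + 3*(-5 + 1)/(5 + 3 + 3))/(13 + 3*(-5 + 1)/(5 + 3 + 3))) = -3*(4 + 3*(-4)/11)/(13 + 3*(-4)/11) = -3*(4 + 3*(1/11)*(-4))/(13 + 3*(1/11)*(-4)) = -3*(4 - 12/11)/(13 - 12/11) = -3*32/(131/11*11) = -33*32/(131*11) = -3*32/131 = -96/131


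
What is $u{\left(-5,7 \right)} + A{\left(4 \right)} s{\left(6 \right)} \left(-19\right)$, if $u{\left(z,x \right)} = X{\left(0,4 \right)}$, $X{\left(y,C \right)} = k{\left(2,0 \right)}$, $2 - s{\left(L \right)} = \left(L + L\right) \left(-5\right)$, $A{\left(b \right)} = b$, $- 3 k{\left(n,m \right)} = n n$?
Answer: $- \frac{14140}{3} \approx -4713.3$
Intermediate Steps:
$k{\left(n,m \right)} = - \frac{n^{2}}{3}$ ($k{\left(n,m \right)} = - \frac{n n}{3} = - \frac{n^{2}}{3}$)
$s{\left(L \right)} = 2 + 10 L$ ($s{\left(L \right)} = 2 - \left(L + L\right) \left(-5\right) = 2 - 2 L \left(-5\right) = 2 - - 10 L = 2 + 10 L$)
$X{\left(y,C \right)} = - \frac{4}{3}$ ($X{\left(y,C \right)} = - \frac{2^{2}}{3} = \left(- \frac{1}{3}\right) 4 = - \frac{4}{3}$)
$u{\left(z,x \right)} = - \frac{4}{3}$
$u{\left(-5,7 \right)} + A{\left(4 \right)} s{\left(6 \right)} \left(-19\right) = - \frac{4}{3} + 4 \left(2 + 10 \cdot 6\right) \left(-19\right) = - \frac{4}{3} + 4 \left(2 + 60\right) \left(-19\right) = - \frac{4}{3} + 4 \cdot 62 \left(-19\right) = - \frac{4}{3} + 248 \left(-19\right) = - \frac{4}{3} - 4712 = - \frac{14140}{3}$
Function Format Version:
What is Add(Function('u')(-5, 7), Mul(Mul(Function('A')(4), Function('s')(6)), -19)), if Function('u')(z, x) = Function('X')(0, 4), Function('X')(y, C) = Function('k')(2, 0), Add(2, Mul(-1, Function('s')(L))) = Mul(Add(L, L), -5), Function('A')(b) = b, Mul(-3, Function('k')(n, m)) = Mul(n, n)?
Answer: Rational(-14140, 3) ≈ -4713.3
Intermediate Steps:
Function('k')(n, m) = Mul(Rational(-1, 3), Pow(n, 2)) (Function('k')(n, m) = Mul(Rational(-1, 3), Mul(n, n)) = Mul(Rational(-1, 3), Pow(n, 2)))
Function('s')(L) = Add(2, Mul(10, L)) (Function('s')(L) = Add(2, Mul(-1, Mul(Add(L, L), -5))) = Add(2, Mul(-1, Mul(Mul(2, L), -5))) = Add(2, Mul(-1, Mul(-10, L))) = Add(2, Mul(10, L)))
Function('X')(y, C) = Rational(-4, 3) (Function('X')(y, C) = Mul(Rational(-1, 3), Pow(2, 2)) = Mul(Rational(-1, 3), 4) = Rational(-4, 3))
Function('u')(z, x) = Rational(-4, 3)
Add(Function('u')(-5, 7), Mul(Mul(Function('A')(4), Function('s')(6)), -19)) = Add(Rational(-4, 3), Mul(Mul(4, Add(2, Mul(10, 6))), -19)) = Add(Rational(-4, 3), Mul(Mul(4, Add(2, 60)), -19)) = Add(Rational(-4, 3), Mul(Mul(4, 62), -19)) = Add(Rational(-4, 3), Mul(248, -19)) = Add(Rational(-4, 3), -4712) = Rational(-14140, 3)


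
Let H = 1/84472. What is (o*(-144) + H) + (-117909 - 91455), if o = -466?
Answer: -12016986719/84472 ≈ -1.4226e+5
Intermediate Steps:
H = 1/84472 ≈ 1.1838e-5
(o*(-144) + H) + (-117909 - 91455) = (-466*(-144) + 1/84472) + (-117909 - 91455) = (67104 + 1/84472) - 209364 = 5668409089/84472 - 209364 = -12016986719/84472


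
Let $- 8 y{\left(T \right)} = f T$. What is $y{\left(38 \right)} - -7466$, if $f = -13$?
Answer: $\frac{30111}{4} \approx 7527.8$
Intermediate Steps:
$y{\left(T \right)} = \frac{13 T}{8}$ ($y{\left(T \right)} = - \frac{\left(-13\right) T}{8} = \frac{13 T}{8}$)
$y{\left(38 \right)} - -7466 = \frac{13}{8} \cdot 38 - -7466 = \frac{247}{4} + 7466 = \frac{30111}{4}$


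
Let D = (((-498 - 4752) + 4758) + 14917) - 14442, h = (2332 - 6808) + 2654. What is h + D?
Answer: -1839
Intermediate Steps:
h = -1822 (h = -4476 + 2654 = -1822)
D = -17 (D = ((-5250 + 4758) + 14917) - 14442 = (-492 + 14917) - 14442 = 14425 - 14442 = -17)
h + D = -1822 - 17 = -1839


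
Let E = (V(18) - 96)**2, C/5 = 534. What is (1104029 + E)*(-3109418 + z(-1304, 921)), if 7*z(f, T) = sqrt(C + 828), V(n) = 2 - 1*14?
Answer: -3469155896674 + 1115693*sqrt(3498)/7 ≈ -3.4691e+12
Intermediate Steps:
V(n) = -12 (V(n) = 2 - 14 = -12)
C = 2670 (C = 5*534 = 2670)
E = 11664 (E = (-12 - 96)**2 = (-108)**2 = 11664)
z(f, T) = sqrt(3498)/7 (z(f, T) = sqrt(2670 + 828)/7 = sqrt(3498)/7)
(1104029 + E)*(-3109418 + z(-1304, 921)) = (1104029 + 11664)*(-3109418 + sqrt(3498)/7) = 1115693*(-3109418 + sqrt(3498)/7) = -3469155896674 + 1115693*sqrt(3498)/7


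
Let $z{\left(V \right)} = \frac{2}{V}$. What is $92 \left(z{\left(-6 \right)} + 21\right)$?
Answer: $\frac{5704}{3} \approx 1901.3$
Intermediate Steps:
$92 \left(z{\left(-6 \right)} + 21\right) = 92 \left(\frac{2}{-6} + 21\right) = 92 \left(2 \left(- \frac{1}{6}\right) + 21\right) = 92 \left(- \frac{1}{3} + 21\right) = 92 \cdot \frac{62}{3} = \frac{5704}{3}$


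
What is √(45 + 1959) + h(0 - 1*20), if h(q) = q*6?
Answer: -120 + 2*√501 ≈ -75.234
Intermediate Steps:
h(q) = 6*q
√(45 + 1959) + h(0 - 1*20) = √(45 + 1959) + 6*(0 - 1*20) = √2004 + 6*(0 - 20) = 2*√501 + 6*(-20) = 2*√501 - 120 = -120 + 2*√501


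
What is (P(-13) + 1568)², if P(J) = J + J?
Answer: 2377764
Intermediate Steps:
P(J) = 2*J
(P(-13) + 1568)² = (2*(-13) + 1568)² = (-26 + 1568)² = 1542² = 2377764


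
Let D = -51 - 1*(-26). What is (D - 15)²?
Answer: 1600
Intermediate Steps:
D = -25 (D = -51 + 26 = -25)
(D - 15)² = (-25 - 15)² = (-40)² = 1600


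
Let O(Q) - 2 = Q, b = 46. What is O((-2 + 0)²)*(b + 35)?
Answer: 486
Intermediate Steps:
O(Q) = 2 + Q
O((-2 + 0)²)*(b + 35) = (2 + (-2 + 0)²)*(46 + 35) = (2 + (-2)²)*81 = (2 + 4)*81 = 6*81 = 486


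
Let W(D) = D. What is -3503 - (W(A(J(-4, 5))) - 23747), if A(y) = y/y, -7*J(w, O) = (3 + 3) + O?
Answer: 20243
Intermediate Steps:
J(w, O) = -6/7 - O/7 (J(w, O) = -((3 + 3) + O)/7 = -(6 + O)/7 = -6/7 - O/7)
A(y) = 1
-3503 - (W(A(J(-4, 5))) - 23747) = -3503 - (1 - 23747) = -3503 - 1*(-23746) = -3503 + 23746 = 20243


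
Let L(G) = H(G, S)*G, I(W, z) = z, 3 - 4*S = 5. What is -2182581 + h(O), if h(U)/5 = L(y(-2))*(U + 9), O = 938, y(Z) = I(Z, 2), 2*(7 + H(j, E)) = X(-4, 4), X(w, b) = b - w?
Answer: -2210991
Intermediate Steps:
S = -1/2 (S = 3/4 - 1/4*5 = 3/4 - 5/4 = -1/2 ≈ -0.50000)
H(j, E) = -3 (H(j, E) = -7 + (4 - 1*(-4))/2 = -7 + (4 + 4)/2 = -7 + (1/2)*8 = -7 + 4 = -3)
y(Z) = 2
L(G) = -3*G
h(U) = -270 - 30*U (h(U) = 5*((-3*2)*(U + 9)) = 5*(-6*(9 + U)) = 5*(-54 - 6*U) = -270 - 30*U)
-2182581 + h(O) = -2182581 + (-270 - 30*938) = -2182581 + (-270 - 28140) = -2182581 - 28410 = -2210991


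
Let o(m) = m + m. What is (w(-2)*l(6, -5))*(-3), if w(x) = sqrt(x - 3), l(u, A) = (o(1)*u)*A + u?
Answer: 162*I*sqrt(5) ≈ 362.24*I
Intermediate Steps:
o(m) = 2*m
l(u, A) = u + 2*A*u (l(u, A) = ((2*1)*u)*A + u = (2*u)*A + u = 2*A*u + u = u + 2*A*u)
w(x) = sqrt(-3 + x)
(w(-2)*l(6, -5))*(-3) = (sqrt(-3 - 2)*(6*(1 + 2*(-5))))*(-3) = (sqrt(-5)*(6*(1 - 10)))*(-3) = ((I*sqrt(5))*(6*(-9)))*(-3) = ((I*sqrt(5))*(-54))*(-3) = -54*I*sqrt(5)*(-3) = 162*I*sqrt(5)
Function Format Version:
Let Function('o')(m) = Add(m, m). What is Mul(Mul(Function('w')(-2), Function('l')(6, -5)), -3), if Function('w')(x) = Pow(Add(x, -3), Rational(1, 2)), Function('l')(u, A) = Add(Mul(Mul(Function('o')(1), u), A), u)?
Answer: Mul(162, I, Pow(5, Rational(1, 2))) ≈ Mul(362.24, I)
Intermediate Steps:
Function('o')(m) = Mul(2, m)
Function('l')(u, A) = Add(u, Mul(2, A, u)) (Function('l')(u, A) = Add(Mul(Mul(Mul(2, 1), u), A), u) = Add(Mul(Mul(2, u), A), u) = Add(Mul(2, A, u), u) = Add(u, Mul(2, A, u)))
Function('w')(x) = Pow(Add(-3, x), Rational(1, 2))
Mul(Mul(Function('w')(-2), Function('l')(6, -5)), -3) = Mul(Mul(Pow(Add(-3, -2), Rational(1, 2)), Mul(6, Add(1, Mul(2, -5)))), -3) = Mul(Mul(Pow(-5, Rational(1, 2)), Mul(6, Add(1, -10))), -3) = Mul(Mul(Mul(I, Pow(5, Rational(1, 2))), Mul(6, -9)), -3) = Mul(Mul(Mul(I, Pow(5, Rational(1, 2))), -54), -3) = Mul(Mul(-54, I, Pow(5, Rational(1, 2))), -3) = Mul(162, I, Pow(5, Rational(1, 2)))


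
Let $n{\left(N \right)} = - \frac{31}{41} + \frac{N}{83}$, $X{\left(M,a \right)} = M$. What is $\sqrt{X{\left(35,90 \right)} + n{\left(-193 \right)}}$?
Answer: $\frac{\sqrt{369630457}}{3403} \approx 5.6497$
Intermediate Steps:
$n{\left(N \right)} = - \frac{31}{41} + \frac{N}{83}$ ($n{\left(N \right)} = \left(-31\right) \frac{1}{41} + N \frac{1}{83} = - \frac{31}{41} + \frac{N}{83}$)
$\sqrt{X{\left(35,90 \right)} + n{\left(-193 \right)}} = \sqrt{35 + \left(- \frac{31}{41} + \frac{1}{83} \left(-193\right)\right)} = \sqrt{35 - \frac{10486}{3403}} = \sqrt{\frac{108619}{3403}} = \frac{\sqrt{369630457}}{3403}$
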